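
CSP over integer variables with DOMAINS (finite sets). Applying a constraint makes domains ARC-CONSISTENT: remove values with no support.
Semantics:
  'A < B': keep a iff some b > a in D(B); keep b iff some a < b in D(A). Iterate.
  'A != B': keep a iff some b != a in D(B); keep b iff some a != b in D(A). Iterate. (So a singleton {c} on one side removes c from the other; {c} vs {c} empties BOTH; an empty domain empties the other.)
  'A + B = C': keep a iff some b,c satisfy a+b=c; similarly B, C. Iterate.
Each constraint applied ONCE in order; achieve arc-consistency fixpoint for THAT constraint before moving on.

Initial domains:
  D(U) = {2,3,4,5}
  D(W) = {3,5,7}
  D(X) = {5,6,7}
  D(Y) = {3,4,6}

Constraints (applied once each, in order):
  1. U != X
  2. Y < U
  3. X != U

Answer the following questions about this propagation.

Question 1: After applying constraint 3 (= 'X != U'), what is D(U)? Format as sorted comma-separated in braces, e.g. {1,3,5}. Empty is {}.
Constraint 1 (U != X) on D(U)={2,3,4,5} D(X)={5,6,7}: no change
Constraint 2 (Y < U) on D(Y)={3,4,6} D(U)={2,3,4,5}: Y {3,4,6}->{3,4}; U {2,3,4,5}->{4,5}
Constraint 3 (X != U) on D(X)={5,6,7} D(U)={4,5}: no change
So after constraint 3: D(U) = {4,5}

Answer: {4,5}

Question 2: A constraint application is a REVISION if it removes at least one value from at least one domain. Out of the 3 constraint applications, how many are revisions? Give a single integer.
Constraint 1 (U != X) on D(U)={2,3,4,5} D(X)={5,6,7}: no change => not a revision
Constraint 2 (Y < U) on D(Y)={3,4,6} D(U)={2,3,4,5}: Y {3,4,6}->{3,4}; U {2,3,4,5}->{4,5} => REVISION
Constraint 3 (X != U) on D(X)={5,6,7} D(U)={4,5}: no change => not a revision
Total revisions = 1

Answer: 1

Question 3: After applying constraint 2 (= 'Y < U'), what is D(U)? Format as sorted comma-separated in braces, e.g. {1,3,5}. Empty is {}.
Constraint 1 (U != X) on D(U)={2,3,4,5} D(X)={5,6,7}: no change
Constraint 2 (Y < U) on D(Y)={3,4,6} D(U)={2,3,4,5}: Y {3,4,6}->{3,4}; U {2,3,4,5}->{4,5}
So after constraint 2: D(U) = {4,5}

Answer: {4,5}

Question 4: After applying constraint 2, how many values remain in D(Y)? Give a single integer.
Answer: 2

Derivation:
Constraint 1 (U != X) on D(U)={2,3,4,5} D(X)={5,6,7}: no change
Constraint 2 (Y < U) on D(Y)={3,4,6} D(U)={2,3,4,5}: Y {3,4,6}->{3,4}; U {2,3,4,5}->{4,5}
So after constraint 2: D(Y)={3,4}, size = 2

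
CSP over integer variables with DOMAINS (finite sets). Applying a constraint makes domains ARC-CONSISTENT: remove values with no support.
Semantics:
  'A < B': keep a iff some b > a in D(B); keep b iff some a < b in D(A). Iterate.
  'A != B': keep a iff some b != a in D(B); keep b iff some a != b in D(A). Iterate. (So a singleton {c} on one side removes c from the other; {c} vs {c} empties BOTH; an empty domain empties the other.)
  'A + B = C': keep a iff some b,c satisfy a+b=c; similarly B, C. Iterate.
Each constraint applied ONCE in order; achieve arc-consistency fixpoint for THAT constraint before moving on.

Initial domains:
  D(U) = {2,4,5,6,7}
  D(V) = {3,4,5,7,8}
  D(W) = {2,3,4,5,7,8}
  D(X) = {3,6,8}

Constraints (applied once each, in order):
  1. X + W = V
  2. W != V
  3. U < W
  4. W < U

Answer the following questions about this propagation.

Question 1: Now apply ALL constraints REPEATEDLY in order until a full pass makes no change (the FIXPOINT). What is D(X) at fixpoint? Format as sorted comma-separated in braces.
pass 0 (initial): D(X)={3,6,8}
pass 1: U {2,4,5,6,7}->{}; V {3,4,5,7,8}->{5,7,8}; W {2,3,4,5,7,8}->{}; X {3,6,8}->{3,6}
pass 2: V {5,7,8}->{}; X {3,6}->{}
pass 3: no change
Fixpoint after 3 passes: D(X) = {}

Answer: {}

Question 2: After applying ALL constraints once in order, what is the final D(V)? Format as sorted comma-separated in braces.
Constraint 1 (X + W = V) on D(X)={3,6,8} D(W)={2,3,4,5,7,8} D(V)={3,4,5,7,8}: X {3,6,8}->{3,6}; W {2,3,4,5,7,8}->{2,4,5}; V {3,4,5,7,8}->{5,7,8}
Constraint 2 (W != V) on D(W)={2,4,5} D(V)={5,7,8}: no change
Constraint 3 (U < W) on D(U)={2,4,5,6,7} D(W)={2,4,5}: U {2,4,5,6,7}->{2,4}; W {2,4,5}->{4,5}
Constraint 4 (W < U) on D(W)={4,5} D(U)={2,4}: W {4,5}->{}; U {2,4}->{}
So after all 4 constraints: D(V) = {5,7,8}

Answer: {5,7,8}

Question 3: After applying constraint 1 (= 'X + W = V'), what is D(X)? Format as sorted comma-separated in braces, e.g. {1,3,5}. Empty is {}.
Answer: {3,6}

Derivation:
Constraint 1 (X + W = V) on D(X)={3,6,8} D(W)={2,3,4,5,7,8} D(V)={3,4,5,7,8}: X {3,6,8}->{3,6}; W {2,3,4,5,7,8}->{2,4,5}; V {3,4,5,7,8}->{5,7,8}
So after constraint 1: D(X) = {3,6}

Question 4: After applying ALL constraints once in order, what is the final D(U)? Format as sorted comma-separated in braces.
Constraint 1 (X + W = V) on D(X)={3,6,8} D(W)={2,3,4,5,7,8} D(V)={3,4,5,7,8}: X {3,6,8}->{3,6}; W {2,3,4,5,7,8}->{2,4,5}; V {3,4,5,7,8}->{5,7,8}
Constraint 2 (W != V) on D(W)={2,4,5} D(V)={5,7,8}: no change
Constraint 3 (U < W) on D(U)={2,4,5,6,7} D(W)={2,4,5}: U {2,4,5,6,7}->{2,4}; W {2,4,5}->{4,5}
Constraint 4 (W < U) on D(W)={4,5} D(U)={2,4}: W {4,5}->{}; U {2,4}->{}
So after all 4 constraints: D(U) = {}

Answer: {}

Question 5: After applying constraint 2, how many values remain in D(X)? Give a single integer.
Answer: 2

Derivation:
Constraint 1 (X + W = V) on D(X)={3,6,8} D(W)={2,3,4,5,7,8} D(V)={3,4,5,7,8}: X {3,6,8}->{3,6}; W {2,3,4,5,7,8}->{2,4,5}; V {3,4,5,7,8}->{5,7,8}
Constraint 2 (W != V) on D(W)={2,4,5} D(V)={5,7,8}: no change
So after constraint 2: D(X)={3,6}, size = 2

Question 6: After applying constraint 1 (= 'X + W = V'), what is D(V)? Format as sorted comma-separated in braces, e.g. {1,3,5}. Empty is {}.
Constraint 1 (X + W = V) on D(X)={3,6,8} D(W)={2,3,4,5,7,8} D(V)={3,4,5,7,8}: X {3,6,8}->{3,6}; W {2,3,4,5,7,8}->{2,4,5}; V {3,4,5,7,8}->{5,7,8}
So after constraint 1: D(V) = {5,7,8}

Answer: {5,7,8}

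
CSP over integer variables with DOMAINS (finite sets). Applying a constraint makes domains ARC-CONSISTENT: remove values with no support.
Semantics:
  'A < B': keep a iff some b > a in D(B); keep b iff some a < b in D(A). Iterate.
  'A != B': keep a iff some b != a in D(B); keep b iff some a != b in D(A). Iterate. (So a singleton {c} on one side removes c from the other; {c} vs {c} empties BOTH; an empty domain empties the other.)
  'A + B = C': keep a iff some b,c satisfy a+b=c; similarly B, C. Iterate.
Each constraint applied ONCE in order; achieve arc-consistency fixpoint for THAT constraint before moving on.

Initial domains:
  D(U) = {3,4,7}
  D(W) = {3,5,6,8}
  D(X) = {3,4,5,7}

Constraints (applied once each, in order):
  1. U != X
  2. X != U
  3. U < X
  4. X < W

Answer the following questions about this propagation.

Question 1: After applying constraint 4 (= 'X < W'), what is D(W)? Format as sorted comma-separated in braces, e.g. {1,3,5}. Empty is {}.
Constraint 1 (U != X) on D(U)={3,4,7} D(X)={3,4,5,7}: no change
Constraint 2 (X != U) on D(X)={3,4,5,7} D(U)={3,4,7}: no change
Constraint 3 (U < X) on D(U)={3,4,7} D(X)={3,4,5,7}: U {3,4,7}->{3,4}; X {3,4,5,7}->{4,5,7}
Constraint 4 (X < W) on D(X)={4,5,7} D(W)={3,5,6,8}: W {3,5,6,8}->{5,6,8}
So after constraint 4: D(W) = {5,6,8}

Answer: {5,6,8}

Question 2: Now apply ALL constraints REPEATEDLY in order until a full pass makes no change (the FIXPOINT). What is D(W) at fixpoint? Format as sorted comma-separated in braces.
pass 0 (initial): D(W)={3,5,6,8}
pass 1: U {3,4,7}->{3,4}; W {3,5,6,8}->{5,6,8}; X {3,4,5,7}->{4,5,7}
pass 2: no change
Fixpoint after 2 passes: D(W) = {5,6,8}

Answer: {5,6,8}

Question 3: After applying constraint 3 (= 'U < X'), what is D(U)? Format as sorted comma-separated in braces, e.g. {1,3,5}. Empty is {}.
Answer: {3,4}

Derivation:
Constraint 1 (U != X) on D(U)={3,4,7} D(X)={3,4,5,7}: no change
Constraint 2 (X != U) on D(X)={3,4,5,7} D(U)={3,4,7}: no change
Constraint 3 (U < X) on D(U)={3,4,7} D(X)={3,4,5,7}: U {3,4,7}->{3,4}; X {3,4,5,7}->{4,5,7}
So after constraint 3: D(U) = {3,4}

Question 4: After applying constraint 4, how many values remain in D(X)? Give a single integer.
Answer: 3

Derivation:
Constraint 1 (U != X) on D(U)={3,4,7} D(X)={3,4,5,7}: no change
Constraint 2 (X != U) on D(X)={3,4,5,7} D(U)={3,4,7}: no change
Constraint 3 (U < X) on D(U)={3,4,7} D(X)={3,4,5,7}: U {3,4,7}->{3,4}; X {3,4,5,7}->{4,5,7}
Constraint 4 (X < W) on D(X)={4,5,7} D(W)={3,5,6,8}: W {3,5,6,8}->{5,6,8}
So after constraint 4: D(X)={4,5,7}, size = 3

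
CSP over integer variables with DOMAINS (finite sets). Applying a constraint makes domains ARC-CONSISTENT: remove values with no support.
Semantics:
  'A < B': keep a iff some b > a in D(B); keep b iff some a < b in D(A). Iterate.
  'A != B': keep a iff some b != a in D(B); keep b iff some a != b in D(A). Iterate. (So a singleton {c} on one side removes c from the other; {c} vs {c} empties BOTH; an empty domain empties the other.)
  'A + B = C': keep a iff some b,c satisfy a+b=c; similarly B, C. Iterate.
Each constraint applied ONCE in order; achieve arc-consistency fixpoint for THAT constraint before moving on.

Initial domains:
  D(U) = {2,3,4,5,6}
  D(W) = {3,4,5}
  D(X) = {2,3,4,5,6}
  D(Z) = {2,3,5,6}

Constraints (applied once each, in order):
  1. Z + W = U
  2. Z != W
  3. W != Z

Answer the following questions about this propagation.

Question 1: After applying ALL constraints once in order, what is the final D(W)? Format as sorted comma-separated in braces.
Constraint 1 (Z + W = U) on D(Z)={2,3,5,6} D(W)={3,4,5} D(U)={2,3,4,5,6}: Z {2,3,5,6}->{2,3}; W {3,4,5}->{3,4}; U {2,3,4,5,6}->{5,6}
Constraint 2 (Z != W) on D(Z)={2,3} D(W)={3,4}: no change
Constraint 3 (W != Z) on D(W)={3,4} D(Z)={2,3}: no change
So after all 3 constraints: D(W) = {3,4}

Answer: {3,4}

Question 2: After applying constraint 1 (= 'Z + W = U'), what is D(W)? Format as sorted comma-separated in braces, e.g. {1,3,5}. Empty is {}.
Constraint 1 (Z + W = U) on D(Z)={2,3,5,6} D(W)={3,4,5} D(U)={2,3,4,5,6}: Z {2,3,5,6}->{2,3}; W {3,4,5}->{3,4}; U {2,3,4,5,6}->{5,6}
So after constraint 1: D(W) = {3,4}

Answer: {3,4}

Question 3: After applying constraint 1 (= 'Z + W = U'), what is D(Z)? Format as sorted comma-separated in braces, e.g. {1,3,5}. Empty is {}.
Answer: {2,3}

Derivation:
Constraint 1 (Z + W = U) on D(Z)={2,3,5,6} D(W)={3,4,5} D(U)={2,3,4,5,6}: Z {2,3,5,6}->{2,3}; W {3,4,5}->{3,4}; U {2,3,4,5,6}->{5,6}
So after constraint 1: D(Z) = {2,3}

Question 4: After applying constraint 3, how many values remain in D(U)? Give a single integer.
Answer: 2

Derivation:
Constraint 1 (Z + W = U) on D(Z)={2,3,5,6} D(W)={3,4,5} D(U)={2,3,4,5,6}: Z {2,3,5,6}->{2,3}; W {3,4,5}->{3,4}; U {2,3,4,5,6}->{5,6}
Constraint 2 (Z != W) on D(Z)={2,3} D(W)={3,4}: no change
Constraint 3 (W != Z) on D(W)={3,4} D(Z)={2,3}: no change
So after constraint 3: D(U)={5,6}, size = 2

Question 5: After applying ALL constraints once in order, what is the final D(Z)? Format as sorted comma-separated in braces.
Constraint 1 (Z + W = U) on D(Z)={2,3,5,6} D(W)={3,4,5} D(U)={2,3,4,5,6}: Z {2,3,5,6}->{2,3}; W {3,4,5}->{3,4}; U {2,3,4,5,6}->{5,6}
Constraint 2 (Z != W) on D(Z)={2,3} D(W)={3,4}: no change
Constraint 3 (W != Z) on D(W)={3,4} D(Z)={2,3}: no change
So after all 3 constraints: D(Z) = {2,3}

Answer: {2,3}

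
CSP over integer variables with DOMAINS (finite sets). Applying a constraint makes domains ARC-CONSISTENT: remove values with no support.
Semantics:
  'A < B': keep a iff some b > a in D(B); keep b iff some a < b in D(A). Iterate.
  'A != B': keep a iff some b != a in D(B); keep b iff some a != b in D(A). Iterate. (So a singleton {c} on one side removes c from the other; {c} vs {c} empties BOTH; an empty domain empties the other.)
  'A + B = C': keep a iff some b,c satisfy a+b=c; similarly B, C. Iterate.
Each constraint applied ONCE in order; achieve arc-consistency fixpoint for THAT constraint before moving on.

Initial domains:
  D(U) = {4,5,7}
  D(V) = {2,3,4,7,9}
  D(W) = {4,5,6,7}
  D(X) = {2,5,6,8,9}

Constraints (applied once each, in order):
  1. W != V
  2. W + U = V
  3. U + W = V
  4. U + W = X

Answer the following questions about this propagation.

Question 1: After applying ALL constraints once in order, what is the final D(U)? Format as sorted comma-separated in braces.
Answer: {4,5}

Derivation:
Constraint 1 (W != V) on D(W)={4,5,6,7} D(V)={2,3,4,7,9}: no change
Constraint 2 (W + U = V) on D(W)={4,5,6,7} D(U)={4,5,7} D(V)={2,3,4,7,9}: W {4,5,6,7}->{4,5}; U {4,5,7}->{4,5}; V {2,3,4,7,9}->{9}
Constraint 3 (U + W = V) on D(U)={4,5} D(W)={4,5} D(V)={9}: no change
Constraint 4 (U + W = X) on D(U)={4,5} D(W)={4,5} D(X)={2,5,6,8,9}: X {2,5,6,8,9}->{8,9}
So after all 4 constraints: D(U) = {4,5}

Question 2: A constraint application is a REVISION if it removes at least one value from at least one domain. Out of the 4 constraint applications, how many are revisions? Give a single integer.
Constraint 1 (W != V) on D(W)={4,5,6,7} D(V)={2,3,4,7,9}: no change => not a revision
Constraint 2 (W + U = V) on D(W)={4,5,6,7} D(U)={4,5,7} D(V)={2,3,4,7,9}: W {4,5,6,7}->{4,5}; U {4,5,7}->{4,5}; V {2,3,4,7,9}->{9} => REVISION
Constraint 3 (U + W = V) on D(U)={4,5} D(W)={4,5} D(V)={9}: no change => not a revision
Constraint 4 (U + W = X) on D(U)={4,5} D(W)={4,5} D(X)={2,5,6,8,9}: X {2,5,6,8,9}->{8,9} => REVISION
Total revisions = 2

Answer: 2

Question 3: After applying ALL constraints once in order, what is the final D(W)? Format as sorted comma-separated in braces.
Answer: {4,5}

Derivation:
Constraint 1 (W != V) on D(W)={4,5,6,7} D(V)={2,3,4,7,9}: no change
Constraint 2 (W + U = V) on D(W)={4,5,6,7} D(U)={4,5,7} D(V)={2,3,4,7,9}: W {4,5,6,7}->{4,5}; U {4,5,7}->{4,5}; V {2,3,4,7,9}->{9}
Constraint 3 (U + W = V) on D(U)={4,5} D(W)={4,5} D(V)={9}: no change
Constraint 4 (U + W = X) on D(U)={4,5} D(W)={4,5} D(X)={2,5,6,8,9}: X {2,5,6,8,9}->{8,9}
So after all 4 constraints: D(W) = {4,5}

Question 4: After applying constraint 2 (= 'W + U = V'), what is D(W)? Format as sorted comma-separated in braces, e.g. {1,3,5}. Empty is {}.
Answer: {4,5}

Derivation:
Constraint 1 (W != V) on D(W)={4,5,6,7} D(V)={2,3,4,7,9}: no change
Constraint 2 (W + U = V) on D(W)={4,5,6,7} D(U)={4,5,7} D(V)={2,3,4,7,9}: W {4,5,6,7}->{4,5}; U {4,5,7}->{4,5}; V {2,3,4,7,9}->{9}
So after constraint 2: D(W) = {4,5}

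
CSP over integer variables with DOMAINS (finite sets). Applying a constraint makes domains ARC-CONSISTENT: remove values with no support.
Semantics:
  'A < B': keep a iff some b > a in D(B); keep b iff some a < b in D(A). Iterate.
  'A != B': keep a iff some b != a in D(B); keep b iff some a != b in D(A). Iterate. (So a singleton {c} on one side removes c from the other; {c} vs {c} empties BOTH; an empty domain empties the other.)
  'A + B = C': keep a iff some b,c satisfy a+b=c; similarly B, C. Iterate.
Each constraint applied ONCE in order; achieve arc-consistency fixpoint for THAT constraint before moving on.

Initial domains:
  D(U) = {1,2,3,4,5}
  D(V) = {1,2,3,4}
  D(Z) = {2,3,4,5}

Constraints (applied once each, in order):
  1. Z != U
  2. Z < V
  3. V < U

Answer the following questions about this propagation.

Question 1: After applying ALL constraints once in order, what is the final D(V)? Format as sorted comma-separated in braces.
Constraint 1 (Z != U) on D(Z)={2,3,4,5} D(U)={1,2,3,4,5}: no change
Constraint 2 (Z < V) on D(Z)={2,3,4,5} D(V)={1,2,3,4}: Z {2,3,4,5}->{2,3}; V {1,2,3,4}->{3,4}
Constraint 3 (V < U) on D(V)={3,4} D(U)={1,2,3,4,5}: U {1,2,3,4,5}->{4,5}
So after all 3 constraints: D(V) = {3,4}

Answer: {3,4}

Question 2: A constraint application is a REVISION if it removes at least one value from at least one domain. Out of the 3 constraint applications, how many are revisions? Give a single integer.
Constraint 1 (Z != U) on D(Z)={2,3,4,5} D(U)={1,2,3,4,5}: no change => not a revision
Constraint 2 (Z < V) on D(Z)={2,3,4,5} D(V)={1,2,3,4}: Z {2,3,4,5}->{2,3}; V {1,2,3,4}->{3,4} => REVISION
Constraint 3 (V < U) on D(V)={3,4} D(U)={1,2,3,4,5}: U {1,2,3,4,5}->{4,5} => REVISION
Total revisions = 2

Answer: 2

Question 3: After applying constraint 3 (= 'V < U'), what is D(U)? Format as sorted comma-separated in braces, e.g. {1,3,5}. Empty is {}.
Constraint 1 (Z != U) on D(Z)={2,3,4,5} D(U)={1,2,3,4,5}: no change
Constraint 2 (Z < V) on D(Z)={2,3,4,5} D(V)={1,2,3,4}: Z {2,3,4,5}->{2,3}; V {1,2,3,4}->{3,4}
Constraint 3 (V < U) on D(V)={3,4} D(U)={1,2,3,4,5}: U {1,2,3,4,5}->{4,5}
So after constraint 3: D(U) = {4,5}

Answer: {4,5}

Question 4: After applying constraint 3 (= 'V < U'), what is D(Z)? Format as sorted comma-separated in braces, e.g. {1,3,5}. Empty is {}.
Answer: {2,3}

Derivation:
Constraint 1 (Z != U) on D(Z)={2,3,4,5} D(U)={1,2,3,4,5}: no change
Constraint 2 (Z < V) on D(Z)={2,3,4,5} D(V)={1,2,3,4}: Z {2,3,4,5}->{2,3}; V {1,2,3,4}->{3,4}
Constraint 3 (V < U) on D(V)={3,4} D(U)={1,2,3,4,5}: U {1,2,3,4,5}->{4,5}
So after constraint 3: D(Z) = {2,3}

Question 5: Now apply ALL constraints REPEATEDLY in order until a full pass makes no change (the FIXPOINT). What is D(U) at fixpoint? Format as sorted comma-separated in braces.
Answer: {4,5}

Derivation:
pass 0 (initial): D(U)={1,2,3,4,5}
pass 1: U {1,2,3,4,5}->{4,5}; V {1,2,3,4}->{3,4}; Z {2,3,4,5}->{2,3}
pass 2: no change
Fixpoint after 2 passes: D(U) = {4,5}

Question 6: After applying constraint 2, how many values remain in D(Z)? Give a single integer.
Constraint 1 (Z != U) on D(Z)={2,3,4,5} D(U)={1,2,3,4,5}: no change
Constraint 2 (Z < V) on D(Z)={2,3,4,5} D(V)={1,2,3,4}: Z {2,3,4,5}->{2,3}; V {1,2,3,4}->{3,4}
So after constraint 2: D(Z)={2,3}, size = 2

Answer: 2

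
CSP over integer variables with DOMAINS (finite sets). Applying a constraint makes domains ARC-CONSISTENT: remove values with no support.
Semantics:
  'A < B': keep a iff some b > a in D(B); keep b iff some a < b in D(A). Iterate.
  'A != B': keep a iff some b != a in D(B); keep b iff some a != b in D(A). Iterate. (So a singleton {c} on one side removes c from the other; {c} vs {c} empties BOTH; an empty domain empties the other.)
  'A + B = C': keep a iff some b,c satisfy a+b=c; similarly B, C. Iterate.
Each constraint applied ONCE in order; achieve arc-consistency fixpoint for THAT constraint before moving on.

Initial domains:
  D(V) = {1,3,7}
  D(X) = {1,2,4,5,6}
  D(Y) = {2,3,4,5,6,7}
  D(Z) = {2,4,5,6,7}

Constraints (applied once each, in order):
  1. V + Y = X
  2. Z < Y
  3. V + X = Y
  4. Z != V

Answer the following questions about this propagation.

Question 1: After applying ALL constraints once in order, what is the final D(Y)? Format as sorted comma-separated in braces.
Constraint 1 (V + Y = X) on D(V)={1,3,7} D(Y)={2,3,4,5,6,7} D(X)={1,2,4,5,6}: V {1,3,7}->{1,3}; Y {2,3,4,5,6,7}->{2,3,4,5}; X {1,2,4,5,6}->{4,5,6}
Constraint 2 (Z < Y) on D(Z)={2,4,5,6,7} D(Y)={2,3,4,5}: Z {2,4,5,6,7}->{2,4}; Y {2,3,4,5}->{3,4,5}
Constraint 3 (V + X = Y) on D(V)={1,3} D(X)={4,5,6} D(Y)={3,4,5}: V {1,3}->{1}; X {4,5,6}->{4}; Y {3,4,5}->{5}
Constraint 4 (Z != V) on D(Z)={2,4} D(V)={1}: no change
So after all 4 constraints: D(Y) = {5}

Answer: {5}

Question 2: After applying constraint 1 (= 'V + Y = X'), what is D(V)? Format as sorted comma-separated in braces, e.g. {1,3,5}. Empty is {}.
Answer: {1,3}

Derivation:
Constraint 1 (V + Y = X) on D(V)={1,3,7} D(Y)={2,3,4,5,6,7} D(X)={1,2,4,5,6}: V {1,3,7}->{1,3}; Y {2,3,4,5,6,7}->{2,3,4,5}; X {1,2,4,5,6}->{4,5,6}
So after constraint 1: D(V) = {1,3}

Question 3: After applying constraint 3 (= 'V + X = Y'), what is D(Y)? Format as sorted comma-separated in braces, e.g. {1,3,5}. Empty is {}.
Answer: {5}

Derivation:
Constraint 1 (V + Y = X) on D(V)={1,3,7} D(Y)={2,3,4,5,6,7} D(X)={1,2,4,5,6}: V {1,3,7}->{1,3}; Y {2,3,4,5,6,7}->{2,3,4,5}; X {1,2,4,5,6}->{4,5,6}
Constraint 2 (Z < Y) on D(Z)={2,4,5,6,7} D(Y)={2,3,4,5}: Z {2,4,5,6,7}->{2,4}; Y {2,3,4,5}->{3,4,5}
Constraint 3 (V + X = Y) on D(V)={1,3} D(X)={4,5,6} D(Y)={3,4,5}: V {1,3}->{1}; X {4,5,6}->{4}; Y {3,4,5}->{5}
So after constraint 3: D(Y) = {5}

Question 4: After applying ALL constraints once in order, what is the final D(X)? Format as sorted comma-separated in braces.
Answer: {4}

Derivation:
Constraint 1 (V + Y = X) on D(V)={1,3,7} D(Y)={2,3,4,5,6,7} D(X)={1,2,4,5,6}: V {1,3,7}->{1,3}; Y {2,3,4,5,6,7}->{2,3,4,5}; X {1,2,4,5,6}->{4,5,6}
Constraint 2 (Z < Y) on D(Z)={2,4,5,6,7} D(Y)={2,3,4,5}: Z {2,4,5,6,7}->{2,4}; Y {2,3,4,5}->{3,4,5}
Constraint 3 (V + X = Y) on D(V)={1,3} D(X)={4,5,6} D(Y)={3,4,5}: V {1,3}->{1}; X {4,5,6}->{4}; Y {3,4,5}->{5}
Constraint 4 (Z != V) on D(Z)={2,4} D(V)={1}: no change
So after all 4 constraints: D(X) = {4}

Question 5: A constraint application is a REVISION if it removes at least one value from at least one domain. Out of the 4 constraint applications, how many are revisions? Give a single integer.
Constraint 1 (V + Y = X) on D(V)={1,3,7} D(Y)={2,3,4,5,6,7} D(X)={1,2,4,5,6}: V {1,3,7}->{1,3}; Y {2,3,4,5,6,7}->{2,3,4,5}; X {1,2,4,5,6}->{4,5,6} => REVISION
Constraint 2 (Z < Y) on D(Z)={2,4,5,6,7} D(Y)={2,3,4,5}: Z {2,4,5,6,7}->{2,4}; Y {2,3,4,5}->{3,4,5} => REVISION
Constraint 3 (V + X = Y) on D(V)={1,3} D(X)={4,5,6} D(Y)={3,4,5}: V {1,3}->{1}; X {4,5,6}->{4}; Y {3,4,5}->{5} => REVISION
Constraint 4 (Z != V) on D(Z)={2,4} D(V)={1}: no change => not a revision
Total revisions = 3

Answer: 3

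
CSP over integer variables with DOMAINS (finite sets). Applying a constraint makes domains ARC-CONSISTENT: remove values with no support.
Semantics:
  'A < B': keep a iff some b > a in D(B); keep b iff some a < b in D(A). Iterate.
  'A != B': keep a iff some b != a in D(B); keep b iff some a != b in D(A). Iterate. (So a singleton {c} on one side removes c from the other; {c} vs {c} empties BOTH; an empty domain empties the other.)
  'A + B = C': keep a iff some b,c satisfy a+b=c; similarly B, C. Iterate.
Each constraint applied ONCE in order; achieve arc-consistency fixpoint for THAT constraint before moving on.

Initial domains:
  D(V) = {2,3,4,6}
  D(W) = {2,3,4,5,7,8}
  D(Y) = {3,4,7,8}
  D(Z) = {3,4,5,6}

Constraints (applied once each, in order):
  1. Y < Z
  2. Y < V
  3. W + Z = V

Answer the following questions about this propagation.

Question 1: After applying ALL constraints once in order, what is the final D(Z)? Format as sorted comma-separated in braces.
Answer: {4}

Derivation:
Constraint 1 (Y < Z) on D(Y)={3,4,7,8} D(Z)={3,4,5,6}: Y {3,4,7,8}->{3,4}; Z {3,4,5,6}->{4,5,6}
Constraint 2 (Y < V) on D(Y)={3,4} D(V)={2,3,4,6}: V {2,3,4,6}->{4,6}
Constraint 3 (W + Z = V) on D(W)={2,3,4,5,7,8} D(Z)={4,5,6} D(V)={4,6}: W {2,3,4,5,7,8}->{2}; Z {4,5,6}->{4}; V {4,6}->{6}
So after all 3 constraints: D(Z) = {4}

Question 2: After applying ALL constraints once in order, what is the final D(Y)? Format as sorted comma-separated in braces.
Answer: {3,4}

Derivation:
Constraint 1 (Y < Z) on D(Y)={3,4,7,8} D(Z)={3,4,5,6}: Y {3,4,7,8}->{3,4}; Z {3,4,5,6}->{4,5,6}
Constraint 2 (Y < V) on D(Y)={3,4} D(V)={2,3,4,6}: V {2,3,4,6}->{4,6}
Constraint 3 (W + Z = V) on D(W)={2,3,4,5,7,8} D(Z)={4,5,6} D(V)={4,6}: W {2,3,4,5,7,8}->{2}; Z {4,5,6}->{4}; V {4,6}->{6}
So after all 3 constraints: D(Y) = {3,4}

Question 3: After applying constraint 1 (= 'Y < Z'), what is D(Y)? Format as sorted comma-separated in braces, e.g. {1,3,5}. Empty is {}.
Constraint 1 (Y < Z) on D(Y)={3,4,7,8} D(Z)={3,4,5,6}: Y {3,4,7,8}->{3,4}; Z {3,4,5,6}->{4,5,6}
So after constraint 1: D(Y) = {3,4}

Answer: {3,4}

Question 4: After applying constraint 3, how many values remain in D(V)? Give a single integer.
Constraint 1 (Y < Z) on D(Y)={3,4,7,8} D(Z)={3,4,5,6}: Y {3,4,7,8}->{3,4}; Z {3,4,5,6}->{4,5,6}
Constraint 2 (Y < V) on D(Y)={3,4} D(V)={2,3,4,6}: V {2,3,4,6}->{4,6}
Constraint 3 (W + Z = V) on D(W)={2,3,4,5,7,8} D(Z)={4,5,6} D(V)={4,6}: W {2,3,4,5,7,8}->{2}; Z {4,5,6}->{4}; V {4,6}->{6}
So after constraint 3: D(V)={6}, size = 1

Answer: 1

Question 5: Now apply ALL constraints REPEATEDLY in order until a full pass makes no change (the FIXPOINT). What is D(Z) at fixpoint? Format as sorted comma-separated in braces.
pass 0 (initial): D(Z)={3,4,5,6}
pass 1: V {2,3,4,6}->{6}; W {2,3,4,5,7,8}->{2}; Y {3,4,7,8}->{3,4}; Z {3,4,5,6}->{4}
pass 2: Y {3,4}->{3}
pass 3: no change
Fixpoint after 3 passes: D(Z) = {4}

Answer: {4}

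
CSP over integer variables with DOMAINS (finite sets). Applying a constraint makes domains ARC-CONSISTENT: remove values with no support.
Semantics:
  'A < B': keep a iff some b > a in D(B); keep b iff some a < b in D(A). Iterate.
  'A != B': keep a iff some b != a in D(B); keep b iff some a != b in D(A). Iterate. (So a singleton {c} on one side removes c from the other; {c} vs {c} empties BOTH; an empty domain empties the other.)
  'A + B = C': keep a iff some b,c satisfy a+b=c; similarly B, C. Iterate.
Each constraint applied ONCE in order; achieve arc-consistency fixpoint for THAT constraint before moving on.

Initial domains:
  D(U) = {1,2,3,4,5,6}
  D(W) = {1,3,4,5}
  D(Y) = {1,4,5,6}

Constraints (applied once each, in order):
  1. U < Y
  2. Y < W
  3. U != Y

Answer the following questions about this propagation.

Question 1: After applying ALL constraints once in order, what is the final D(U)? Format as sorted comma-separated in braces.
Answer: {1,2,3,5}

Derivation:
Constraint 1 (U < Y) on D(U)={1,2,3,4,5,6} D(Y)={1,4,5,6}: U {1,2,3,4,5,6}->{1,2,3,4,5}; Y {1,4,5,6}->{4,5,6}
Constraint 2 (Y < W) on D(Y)={4,5,6} D(W)={1,3,4,5}: Y {4,5,6}->{4}; W {1,3,4,5}->{5}
Constraint 3 (U != Y) on D(U)={1,2,3,4,5} D(Y)={4}: U {1,2,3,4,5}->{1,2,3,5}
So after all 3 constraints: D(U) = {1,2,3,5}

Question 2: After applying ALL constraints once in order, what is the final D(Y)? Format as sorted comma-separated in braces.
Constraint 1 (U < Y) on D(U)={1,2,3,4,5,6} D(Y)={1,4,5,6}: U {1,2,3,4,5,6}->{1,2,3,4,5}; Y {1,4,5,6}->{4,5,6}
Constraint 2 (Y < W) on D(Y)={4,5,6} D(W)={1,3,4,5}: Y {4,5,6}->{4}; W {1,3,4,5}->{5}
Constraint 3 (U != Y) on D(U)={1,2,3,4,5} D(Y)={4}: U {1,2,3,4,5}->{1,2,3,5}
So after all 3 constraints: D(Y) = {4}

Answer: {4}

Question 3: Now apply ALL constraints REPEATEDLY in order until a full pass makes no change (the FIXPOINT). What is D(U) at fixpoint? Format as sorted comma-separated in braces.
Answer: {1,2,3}

Derivation:
pass 0 (initial): D(U)={1,2,3,4,5,6}
pass 1: U {1,2,3,4,5,6}->{1,2,3,5}; W {1,3,4,5}->{5}; Y {1,4,5,6}->{4}
pass 2: U {1,2,3,5}->{1,2,3}
pass 3: no change
Fixpoint after 3 passes: D(U) = {1,2,3}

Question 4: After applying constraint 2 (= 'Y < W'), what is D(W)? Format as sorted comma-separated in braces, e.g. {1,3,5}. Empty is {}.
Constraint 1 (U < Y) on D(U)={1,2,3,4,5,6} D(Y)={1,4,5,6}: U {1,2,3,4,5,6}->{1,2,3,4,5}; Y {1,4,5,6}->{4,5,6}
Constraint 2 (Y < W) on D(Y)={4,5,6} D(W)={1,3,4,5}: Y {4,5,6}->{4}; W {1,3,4,5}->{5}
So after constraint 2: D(W) = {5}

Answer: {5}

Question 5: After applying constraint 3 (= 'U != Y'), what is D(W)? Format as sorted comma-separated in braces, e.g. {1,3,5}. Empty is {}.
Answer: {5}

Derivation:
Constraint 1 (U < Y) on D(U)={1,2,3,4,5,6} D(Y)={1,4,5,6}: U {1,2,3,4,5,6}->{1,2,3,4,5}; Y {1,4,5,6}->{4,5,6}
Constraint 2 (Y < W) on D(Y)={4,5,6} D(W)={1,3,4,5}: Y {4,5,6}->{4}; W {1,3,4,5}->{5}
Constraint 3 (U != Y) on D(U)={1,2,3,4,5} D(Y)={4}: U {1,2,3,4,5}->{1,2,3,5}
So after constraint 3: D(W) = {5}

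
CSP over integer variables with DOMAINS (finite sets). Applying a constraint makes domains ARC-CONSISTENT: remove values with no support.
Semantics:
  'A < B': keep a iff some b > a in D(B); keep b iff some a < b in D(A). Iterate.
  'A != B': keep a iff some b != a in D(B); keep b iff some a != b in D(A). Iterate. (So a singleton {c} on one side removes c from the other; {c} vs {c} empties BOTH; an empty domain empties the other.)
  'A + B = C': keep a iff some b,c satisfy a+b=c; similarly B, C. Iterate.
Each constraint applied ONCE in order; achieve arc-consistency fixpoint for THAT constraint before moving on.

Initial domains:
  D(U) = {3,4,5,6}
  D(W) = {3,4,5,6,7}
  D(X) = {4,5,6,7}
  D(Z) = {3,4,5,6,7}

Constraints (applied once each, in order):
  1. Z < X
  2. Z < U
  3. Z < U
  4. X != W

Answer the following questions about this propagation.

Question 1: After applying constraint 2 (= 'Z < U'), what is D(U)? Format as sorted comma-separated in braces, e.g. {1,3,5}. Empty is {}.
Answer: {4,5,6}

Derivation:
Constraint 1 (Z < X) on D(Z)={3,4,5,6,7} D(X)={4,5,6,7}: Z {3,4,5,6,7}->{3,4,5,6}
Constraint 2 (Z < U) on D(Z)={3,4,5,6} D(U)={3,4,5,6}: Z {3,4,5,6}->{3,4,5}; U {3,4,5,6}->{4,5,6}
So after constraint 2: D(U) = {4,5,6}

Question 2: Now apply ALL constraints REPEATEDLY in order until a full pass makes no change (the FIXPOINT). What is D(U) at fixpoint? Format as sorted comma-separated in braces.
Answer: {4,5,6}

Derivation:
pass 0 (initial): D(U)={3,4,5,6}
pass 1: U {3,4,5,6}->{4,5,6}; Z {3,4,5,6,7}->{3,4,5}
pass 2: no change
Fixpoint after 2 passes: D(U) = {4,5,6}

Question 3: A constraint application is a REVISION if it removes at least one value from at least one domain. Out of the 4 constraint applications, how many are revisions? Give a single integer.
Constraint 1 (Z < X) on D(Z)={3,4,5,6,7} D(X)={4,5,6,7}: Z {3,4,5,6,7}->{3,4,5,6} => REVISION
Constraint 2 (Z < U) on D(Z)={3,4,5,6} D(U)={3,4,5,6}: Z {3,4,5,6}->{3,4,5}; U {3,4,5,6}->{4,5,6} => REVISION
Constraint 3 (Z < U) on D(Z)={3,4,5} D(U)={4,5,6}: no change => not a revision
Constraint 4 (X != W) on D(X)={4,5,6,7} D(W)={3,4,5,6,7}: no change => not a revision
Total revisions = 2

Answer: 2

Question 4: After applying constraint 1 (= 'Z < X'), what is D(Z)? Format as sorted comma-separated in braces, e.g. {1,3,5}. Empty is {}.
Answer: {3,4,5,6}

Derivation:
Constraint 1 (Z < X) on D(Z)={3,4,5,6,7} D(X)={4,5,6,7}: Z {3,4,5,6,7}->{3,4,5,6}
So after constraint 1: D(Z) = {3,4,5,6}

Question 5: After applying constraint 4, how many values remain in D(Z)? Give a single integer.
Constraint 1 (Z < X) on D(Z)={3,4,5,6,7} D(X)={4,5,6,7}: Z {3,4,5,6,7}->{3,4,5,6}
Constraint 2 (Z < U) on D(Z)={3,4,5,6} D(U)={3,4,5,6}: Z {3,4,5,6}->{3,4,5}; U {3,4,5,6}->{4,5,6}
Constraint 3 (Z < U) on D(Z)={3,4,5} D(U)={4,5,6}: no change
Constraint 4 (X != W) on D(X)={4,5,6,7} D(W)={3,4,5,6,7}: no change
So after constraint 4: D(Z)={3,4,5}, size = 3

Answer: 3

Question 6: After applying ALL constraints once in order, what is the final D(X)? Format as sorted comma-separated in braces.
Answer: {4,5,6,7}

Derivation:
Constraint 1 (Z < X) on D(Z)={3,4,5,6,7} D(X)={4,5,6,7}: Z {3,4,5,6,7}->{3,4,5,6}
Constraint 2 (Z < U) on D(Z)={3,4,5,6} D(U)={3,4,5,6}: Z {3,4,5,6}->{3,4,5}; U {3,4,5,6}->{4,5,6}
Constraint 3 (Z < U) on D(Z)={3,4,5} D(U)={4,5,6}: no change
Constraint 4 (X != W) on D(X)={4,5,6,7} D(W)={3,4,5,6,7}: no change
So after all 4 constraints: D(X) = {4,5,6,7}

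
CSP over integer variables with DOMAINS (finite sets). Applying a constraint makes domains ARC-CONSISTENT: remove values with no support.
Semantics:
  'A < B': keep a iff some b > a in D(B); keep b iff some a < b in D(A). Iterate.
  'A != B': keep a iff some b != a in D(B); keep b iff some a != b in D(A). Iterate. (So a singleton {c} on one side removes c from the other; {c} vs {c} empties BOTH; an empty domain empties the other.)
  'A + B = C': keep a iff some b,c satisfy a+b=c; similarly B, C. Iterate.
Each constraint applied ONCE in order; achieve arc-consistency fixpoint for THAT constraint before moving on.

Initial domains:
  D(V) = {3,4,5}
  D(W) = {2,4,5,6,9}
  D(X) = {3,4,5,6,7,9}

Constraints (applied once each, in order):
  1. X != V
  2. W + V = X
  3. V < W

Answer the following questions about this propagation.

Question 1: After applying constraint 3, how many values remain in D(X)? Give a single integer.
Answer: 4

Derivation:
Constraint 1 (X != V) on D(X)={3,4,5,6,7,9} D(V)={3,4,5}: no change
Constraint 2 (W + V = X) on D(W)={2,4,5,6,9} D(V)={3,4,5} D(X)={3,4,5,6,7,9}: W {2,4,5,6,9}->{2,4,5,6}; X {3,4,5,6,7,9}->{5,6,7,9}
Constraint 3 (V < W) on D(V)={3,4,5} D(W)={2,4,5,6}: W {2,4,5,6}->{4,5,6}
So after constraint 3: D(X)={5,6,7,9}, size = 4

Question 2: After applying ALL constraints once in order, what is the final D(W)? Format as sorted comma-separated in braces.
Answer: {4,5,6}

Derivation:
Constraint 1 (X != V) on D(X)={3,4,5,6,7,9} D(V)={3,4,5}: no change
Constraint 2 (W + V = X) on D(W)={2,4,5,6,9} D(V)={3,4,5} D(X)={3,4,5,6,7,9}: W {2,4,5,6,9}->{2,4,5,6}; X {3,4,5,6,7,9}->{5,6,7,9}
Constraint 3 (V < W) on D(V)={3,4,5} D(W)={2,4,5,6}: W {2,4,5,6}->{4,5,6}
So after all 3 constraints: D(W) = {4,5,6}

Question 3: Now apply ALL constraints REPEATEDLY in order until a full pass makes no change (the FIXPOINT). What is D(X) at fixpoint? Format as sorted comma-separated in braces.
pass 0 (initial): D(X)={3,4,5,6,7,9}
pass 1: W {2,4,5,6,9}->{4,5,6}; X {3,4,5,6,7,9}->{5,6,7,9}
pass 2: X {5,6,7,9}->{7,9}
pass 3: no change
Fixpoint after 3 passes: D(X) = {7,9}

Answer: {7,9}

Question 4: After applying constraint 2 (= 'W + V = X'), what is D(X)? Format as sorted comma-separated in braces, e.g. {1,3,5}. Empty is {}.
Constraint 1 (X != V) on D(X)={3,4,5,6,7,9} D(V)={3,4,5}: no change
Constraint 2 (W + V = X) on D(W)={2,4,5,6,9} D(V)={3,4,5} D(X)={3,4,5,6,7,9}: W {2,4,5,6,9}->{2,4,5,6}; X {3,4,5,6,7,9}->{5,6,7,9}
So after constraint 2: D(X) = {5,6,7,9}

Answer: {5,6,7,9}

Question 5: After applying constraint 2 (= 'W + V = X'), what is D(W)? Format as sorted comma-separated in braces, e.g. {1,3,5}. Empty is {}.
Answer: {2,4,5,6}

Derivation:
Constraint 1 (X != V) on D(X)={3,4,5,6,7,9} D(V)={3,4,5}: no change
Constraint 2 (W + V = X) on D(W)={2,4,5,6,9} D(V)={3,4,5} D(X)={3,4,5,6,7,9}: W {2,4,5,6,9}->{2,4,5,6}; X {3,4,5,6,7,9}->{5,6,7,9}
So after constraint 2: D(W) = {2,4,5,6}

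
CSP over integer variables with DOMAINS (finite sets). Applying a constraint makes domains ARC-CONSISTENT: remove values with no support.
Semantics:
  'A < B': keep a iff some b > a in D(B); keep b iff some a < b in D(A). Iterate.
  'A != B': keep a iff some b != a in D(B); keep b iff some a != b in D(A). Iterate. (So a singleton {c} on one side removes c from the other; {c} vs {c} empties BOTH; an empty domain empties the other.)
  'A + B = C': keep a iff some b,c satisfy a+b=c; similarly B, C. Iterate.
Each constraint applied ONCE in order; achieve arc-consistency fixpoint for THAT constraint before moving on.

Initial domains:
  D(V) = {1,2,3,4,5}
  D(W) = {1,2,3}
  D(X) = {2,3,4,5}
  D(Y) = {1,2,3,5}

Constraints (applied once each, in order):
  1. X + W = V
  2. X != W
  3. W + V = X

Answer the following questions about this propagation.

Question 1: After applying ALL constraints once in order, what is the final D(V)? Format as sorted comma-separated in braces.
Constraint 1 (X + W = V) on D(X)={2,3,4,5} D(W)={1,2,3} D(V)={1,2,3,4,5}: X {2,3,4,5}->{2,3,4}; V {1,2,3,4,5}->{3,4,5}
Constraint 2 (X != W) on D(X)={2,3,4} D(W)={1,2,3}: no change
Constraint 3 (W + V = X) on D(W)={1,2,3} D(V)={3,4,5} D(X)={2,3,4}: W {1,2,3}->{1}; V {3,4,5}->{3}; X {2,3,4}->{4}
So after all 3 constraints: D(V) = {3}

Answer: {3}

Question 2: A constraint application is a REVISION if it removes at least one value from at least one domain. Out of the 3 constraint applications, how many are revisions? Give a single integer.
Constraint 1 (X + W = V) on D(X)={2,3,4,5} D(W)={1,2,3} D(V)={1,2,3,4,5}: X {2,3,4,5}->{2,3,4}; V {1,2,3,4,5}->{3,4,5} => REVISION
Constraint 2 (X != W) on D(X)={2,3,4} D(W)={1,2,3}: no change => not a revision
Constraint 3 (W + V = X) on D(W)={1,2,3} D(V)={3,4,5} D(X)={2,3,4}: W {1,2,3}->{1}; V {3,4,5}->{3}; X {2,3,4}->{4} => REVISION
Total revisions = 2

Answer: 2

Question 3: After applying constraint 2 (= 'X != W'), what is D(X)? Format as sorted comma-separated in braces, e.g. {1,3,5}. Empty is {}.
Constraint 1 (X + W = V) on D(X)={2,3,4,5} D(W)={1,2,3} D(V)={1,2,3,4,5}: X {2,3,4,5}->{2,3,4}; V {1,2,3,4,5}->{3,4,5}
Constraint 2 (X != W) on D(X)={2,3,4} D(W)={1,2,3}: no change
So after constraint 2: D(X) = {2,3,4}

Answer: {2,3,4}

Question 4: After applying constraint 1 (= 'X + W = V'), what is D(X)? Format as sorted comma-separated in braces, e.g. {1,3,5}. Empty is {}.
Answer: {2,3,4}

Derivation:
Constraint 1 (X + W = V) on D(X)={2,3,4,5} D(W)={1,2,3} D(V)={1,2,3,4,5}: X {2,3,4,5}->{2,3,4}; V {1,2,3,4,5}->{3,4,5}
So after constraint 1: D(X) = {2,3,4}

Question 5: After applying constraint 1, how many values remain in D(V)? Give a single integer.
Constraint 1 (X + W = V) on D(X)={2,3,4,5} D(W)={1,2,3} D(V)={1,2,3,4,5}: X {2,3,4,5}->{2,3,4}; V {1,2,3,4,5}->{3,4,5}
So after constraint 1: D(V)={3,4,5}, size = 3

Answer: 3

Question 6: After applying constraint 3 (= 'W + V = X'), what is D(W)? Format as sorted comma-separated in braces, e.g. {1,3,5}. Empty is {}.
Constraint 1 (X + W = V) on D(X)={2,3,4,5} D(W)={1,2,3} D(V)={1,2,3,4,5}: X {2,3,4,5}->{2,3,4}; V {1,2,3,4,5}->{3,4,5}
Constraint 2 (X != W) on D(X)={2,3,4} D(W)={1,2,3}: no change
Constraint 3 (W + V = X) on D(W)={1,2,3} D(V)={3,4,5} D(X)={2,3,4}: W {1,2,3}->{1}; V {3,4,5}->{3}; X {2,3,4}->{4}
So after constraint 3: D(W) = {1}

Answer: {1}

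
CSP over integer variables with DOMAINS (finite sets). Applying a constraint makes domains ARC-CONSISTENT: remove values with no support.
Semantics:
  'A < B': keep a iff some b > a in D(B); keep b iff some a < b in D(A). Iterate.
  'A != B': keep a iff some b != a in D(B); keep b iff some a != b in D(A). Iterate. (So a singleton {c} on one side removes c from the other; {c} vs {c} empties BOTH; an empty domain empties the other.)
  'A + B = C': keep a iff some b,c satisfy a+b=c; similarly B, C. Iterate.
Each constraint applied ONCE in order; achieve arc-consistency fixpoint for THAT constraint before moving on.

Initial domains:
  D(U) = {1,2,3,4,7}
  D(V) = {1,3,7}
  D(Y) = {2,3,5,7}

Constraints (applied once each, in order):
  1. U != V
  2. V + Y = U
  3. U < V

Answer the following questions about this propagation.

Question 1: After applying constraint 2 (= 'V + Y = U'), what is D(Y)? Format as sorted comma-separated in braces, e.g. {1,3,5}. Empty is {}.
Answer: {2,3}

Derivation:
Constraint 1 (U != V) on D(U)={1,2,3,4,7} D(V)={1,3,7}: no change
Constraint 2 (V + Y = U) on D(V)={1,3,7} D(Y)={2,3,5,7} D(U)={1,2,3,4,7}: V {1,3,7}->{1}; Y {2,3,5,7}->{2,3}; U {1,2,3,4,7}->{3,4}
So after constraint 2: D(Y) = {2,3}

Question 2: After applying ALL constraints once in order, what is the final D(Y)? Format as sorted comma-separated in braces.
Constraint 1 (U != V) on D(U)={1,2,3,4,7} D(V)={1,3,7}: no change
Constraint 2 (V + Y = U) on D(V)={1,3,7} D(Y)={2,3,5,7} D(U)={1,2,3,4,7}: V {1,3,7}->{1}; Y {2,3,5,7}->{2,3}; U {1,2,3,4,7}->{3,4}
Constraint 3 (U < V) on D(U)={3,4} D(V)={1}: U {3,4}->{}; V {1}->{}
So after all 3 constraints: D(Y) = {2,3}

Answer: {2,3}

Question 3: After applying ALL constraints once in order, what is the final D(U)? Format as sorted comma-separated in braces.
Answer: {}

Derivation:
Constraint 1 (U != V) on D(U)={1,2,3,4,7} D(V)={1,3,7}: no change
Constraint 2 (V + Y = U) on D(V)={1,3,7} D(Y)={2,3,5,7} D(U)={1,2,3,4,7}: V {1,3,7}->{1}; Y {2,3,5,7}->{2,3}; U {1,2,3,4,7}->{3,4}
Constraint 3 (U < V) on D(U)={3,4} D(V)={1}: U {3,4}->{}; V {1}->{}
So after all 3 constraints: D(U) = {}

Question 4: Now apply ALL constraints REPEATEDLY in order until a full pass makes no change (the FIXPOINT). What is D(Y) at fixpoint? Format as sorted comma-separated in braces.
pass 0 (initial): D(Y)={2,3,5,7}
pass 1: U {1,2,3,4,7}->{}; V {1,3,7}->{}; Y {2,3,5,7}->{2,3}
pass 2: Y {2,3}->{}
pass 3: no change
Fixpoint after 3 passes: D(Y) = {}

Answer: {}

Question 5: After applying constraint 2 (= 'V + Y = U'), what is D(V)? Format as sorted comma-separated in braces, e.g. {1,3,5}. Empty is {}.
Constraint 1 (U != V) on D(U)={1,2,3,4,7} D(V)={1,3,7}: no change
Constraint 2 (V + Y = U) on D(V)={1,3,7} D(Y)={2,3,5,7} D(U)={1,2,3,4,7}: V {1,3,7}->{1}; Y {2,3,5,7}->{2,3}; U {1,2,3,4,7}->{3,4}
So after constraint 2: D(V) = {1}

Answer: {1}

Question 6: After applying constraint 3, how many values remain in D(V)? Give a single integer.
Constraint 1 (U != V) on D(U)={1,2,3,4,7} D(V)={1,3,7}: no change
Constraint 2 (V + Y = U) on D(V)={1,3,7} D(Y)={2,3,5,7} D(U)={1,2,3,4,7}: V {1,3,7}->{1}; Y {2,3,5,7}->{2,3}; U {1,2,3,4,7}->{3,4}
Constraint 3 (U < V) on D(U)={3,4} D(V)={1}: U {3,4}->{}; V {1}->{}
So after constraint 3: D(V)={}, size = 0

Answer: 0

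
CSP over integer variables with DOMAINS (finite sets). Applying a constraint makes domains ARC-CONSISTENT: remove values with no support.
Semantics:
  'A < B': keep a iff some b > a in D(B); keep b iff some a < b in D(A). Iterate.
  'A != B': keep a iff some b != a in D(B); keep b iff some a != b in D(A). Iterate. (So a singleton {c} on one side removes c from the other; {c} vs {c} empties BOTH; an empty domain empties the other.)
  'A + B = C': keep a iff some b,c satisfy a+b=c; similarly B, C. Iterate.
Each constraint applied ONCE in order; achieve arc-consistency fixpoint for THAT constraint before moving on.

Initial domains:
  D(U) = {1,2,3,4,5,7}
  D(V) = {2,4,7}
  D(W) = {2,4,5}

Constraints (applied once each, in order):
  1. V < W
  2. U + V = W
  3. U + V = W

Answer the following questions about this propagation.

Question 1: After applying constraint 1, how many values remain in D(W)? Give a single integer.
Constraint 1 (V < W) on D(V)={2,4,7} D(W)={2,4,5}: V {2,4,7}->{2,4}; W {2,4,5}->{4,5}
So after constraint 1: D(W)={4,5}, size = 2

Answer: 2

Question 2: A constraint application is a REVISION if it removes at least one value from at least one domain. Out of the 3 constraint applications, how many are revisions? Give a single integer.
Constraint 1 (V < W) on D(V)={2,4,7} D(W)={2,4,5}: V {2,4,7}->{2,4}; W {2,4,5}->{4,5} => REVISION
Constraint 2 (U + V = W) on D(U)={1,2,3,4,5,7} D(V)={2,4} D(W)={4,5}: U {1,2,3,4,5,7}->{1,2,3} => REVISION
Constraint 3 (U + V = W) on D(U)={1,2,3} D(V)={2,4} D(W)={4,5}: no change => not a revision
Total revisions = 2

Answer: 2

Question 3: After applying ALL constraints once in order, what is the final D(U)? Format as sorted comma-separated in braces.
Constraint 1 (V < W) on D(V)={2,4,7} D(W)={2,4,5}: V {2,4,7}->{2,4}; W {2,4,5}->{4,5}
Constraint 2 (U + V = W) on D(U)={1,2,3,4,5,7} D(V)={2,4} D(W)={4,5}: U {1,2,3,4,5,7}->{1,2,3}
Constraint 3 (U + V = W) on D(U)={1,2,3} D(V)={2,4} D(W)={4,5}: no change
So after all 3 constraints: D(U) = {1,2,3}

Answer: {1,2,3}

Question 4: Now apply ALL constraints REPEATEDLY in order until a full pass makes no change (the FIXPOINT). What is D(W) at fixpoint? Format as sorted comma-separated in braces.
pass 0 (initial): D(W)={2,4,5}
pass 1: U {1,2,3,4,5,7}->{1,2,3}; V {2,4,7}->{2,4}; W {2,4,5}->{4,5}
pass 2: no change
Fixpoint after 2 passes: D(W) = {4,5}

Answer: {4,5}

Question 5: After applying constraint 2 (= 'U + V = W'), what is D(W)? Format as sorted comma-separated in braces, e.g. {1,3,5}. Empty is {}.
Answer: {4,5}

Derivation:
Constraint 1 (V < W) on D(V)={2,4,7} D(W)={2,4,5}: V {2,4,7}->{2,4}; W {2,4,5}->{4,5}
Constraint 2 (U + V = W) on D(U)={1,2,3,4,5,7} D(V)={2,4} D(W)={4,5}: U {1,2,3,4,5,7}->{1,2,3}
So after constraint 2: D(W) = {4,5}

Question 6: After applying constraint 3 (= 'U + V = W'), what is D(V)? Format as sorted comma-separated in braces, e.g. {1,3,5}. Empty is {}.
Constraint 1 (V < W) on D(V)={2,4,7} D(W)={2,4,5}: V {2,4,7}->{2,4}; W {2,4,5}->{4,5}
Constraint 2 (U + V = W) on D(U)={1,2,3,4,5,7} D(V)={2,4} D(W)={4,5}: U {1,2,3,4,5,7}->{1,2,3}
Constraint 3 (U + V = W) on D(U)={1,2,3} D(V)={2,4} D(W)={4,5}: no change
So after constraint 3: D(V) = {2,4}

Answer: {2,4}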